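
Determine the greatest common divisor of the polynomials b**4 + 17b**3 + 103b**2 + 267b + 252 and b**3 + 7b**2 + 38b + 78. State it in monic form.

b + 3

By polynomial division,
  b**4 + 17b**3 + 103b**2 + 267b + 252 = (b + 10)(b**3 + 7b**2 + 38b + 78) + (−5b**2 − 191b − 528)
  b**3 + 7b**2 + 38b + 78 = (−(1/5)b + 156/25)(−5b**2 − 191b − 528) + ((28106/25)b + 84318/25)
  −5b**2 − 191b − 528 = (−(125/28106)b − 2200/14053)((28106/25)b + 84318/25) + (0)
Last nonzero remainder: (28106/25)b + 84318/25. Dividing through by 28106/25 gives the monic gcd b + 3.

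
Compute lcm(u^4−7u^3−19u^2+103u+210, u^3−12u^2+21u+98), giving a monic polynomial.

u^5−14u^4+30u^3+236u^2−511u−1470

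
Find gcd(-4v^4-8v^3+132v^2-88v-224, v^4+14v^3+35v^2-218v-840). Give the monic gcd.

Repeated division with remainder:
  -4v^4-8v^3+132v^2-88v-224 = (-4)(v^4+14v^3+35v^2-218v-840) + (48v^3+272v^2-960v-3584)
  v^4+14v^3+35v^2-218v-840 = ((1/48)v+25/144)(48v^3+272v^2-960v-3584) + ((70/9)v^2+(70/3)v-1960/9)
  48v^3+272v^2-960v-3584 = ((216/35)v+576/35)((70/9)v^2+(70/3)v-1960/9) + (0)
Last nonzero remainder: (70/9)v^2+(70/3)v-1960/9. Dividing through by 70/9 gives the monic gcd v^2+3v-28.

v^2+3v-28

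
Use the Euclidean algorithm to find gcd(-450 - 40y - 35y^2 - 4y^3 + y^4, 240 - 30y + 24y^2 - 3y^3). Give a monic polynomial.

Apply the Euclidean algorithm:
  y^4 - 4y^3 - 35y^2 - 40y - 450 = (-(1/3)y - 4/3)(-3y^3 + 24y^2 - 30y + 240) + (-13y^2 - 130)
  -3y^3 + 24y^2 - 30y + 240 = ((3/13)y - 24/13)(-13y^2 - 130) + (0)
Last nonzero remainder: -13y^2 - 130. Dividing through by -13 gives the monic gcd y^2 + 10.

10 + y^2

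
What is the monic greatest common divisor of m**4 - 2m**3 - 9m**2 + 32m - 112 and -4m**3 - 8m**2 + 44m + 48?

Apply the Euclidean algorithm:
  m**4 - 2m**3 - 9m**2 + 32m - 112 = (-(1/4)m + 1)(-4m**3 - 8m**2 + 44m + 48) + (10m**2 - 160)
  -4m**3 - 8m**2 + 44m + 48 = (-(2/5)m - 4/5)(10m**2 - 160) + (-20m - 80)
  10m**2 - 160 = (-(1/2)m + 2)(-20m - 80) + (0)
Last nonzero remainder: -20m - 80. Dividing through by -20 gives the monic gcd m + 4.

m + 4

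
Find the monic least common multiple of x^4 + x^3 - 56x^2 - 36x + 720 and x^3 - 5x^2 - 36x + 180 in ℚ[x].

Repeated division with remainder:
  x^4 + x^3 - 56x^2 - 36x + 720 = (x + 6)(x^3 - 5x^2 - 36x + 180) + (10x^2 - 360)
  x^3 - 5x^2 - 36x + 180 = ((1/10)x - 1/2)(10x^2 - 360) + (0)
Last nonzero remainder: 10x^2 - 360. Dividing through by 10 gives the monic gcd x^2 - 36.
Then lcm(f, g) = f·g / gcd(f, g); expanding and making the result monic gives the answer.

x^5 - 4x^4 - 61x^3 + 244x^2 + 900x - 3600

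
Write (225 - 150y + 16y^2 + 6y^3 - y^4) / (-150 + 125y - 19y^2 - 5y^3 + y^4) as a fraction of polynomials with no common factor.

(3 - y)/(-2 + y)

Euclidean algorithm in ℚ[y]:
  -y^4 + 6y^3 + 16y^2 - 150y + 225 = (-1)(y^4 - 5y^3 - 19y^2 + 125y - 150) + (y^3 - 3y^2 - 25y + 75)
  y^4 - 5y^3 - 19y^2 + 125y - 150 = (y - 2)(y^3 - 3y^2 - 25y + 75) + (0)
The last nonzero remainder y^3 - 3y^2 - 25y + 75 is already monic.
Cancel y^3 - 3y^2 - 25y + 75 from numerator and denominator to get the reduced form.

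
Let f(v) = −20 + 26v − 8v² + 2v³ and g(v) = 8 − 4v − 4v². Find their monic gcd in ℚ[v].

−1 + v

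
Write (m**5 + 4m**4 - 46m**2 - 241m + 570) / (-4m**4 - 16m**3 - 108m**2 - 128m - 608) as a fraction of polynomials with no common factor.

By polynomial division,
  m**5 + 4m**4 - 46m**2 - 241m + 570 = (-(1/4)m)(-4m**4 - 16m**3 - 108m**2 - 128m - 608) + (-27m**3 - 78m**2 - 393m + 570)
  -4m**4 - 16m**3 - 108m**2 - 128m - 608 = ((4/27)m + 40/243)(-27m**3 - 78m**2 - 393m + 570) + (-(2992/81)m**2 - (11968/81)m - 56848/81)
  -27m**3 - 78m**2 - 393m + 570 = ((2187/2992)m - 1215/1496)(-(2992/81)m**2 - (11968/81)m - 56848/81) + (0)
Last nonzero remainder: -(2992/81)m**2 - (11968/81)m - 56848/81. Dividing through by -2992/81 gives the monic gcd m**2 + 4m + 19.
Cancel m**2 + 4m + 19 from numerator and denominator to get the reduced form.

(-m**3 + 19m - 30)/(4m**2 + 32)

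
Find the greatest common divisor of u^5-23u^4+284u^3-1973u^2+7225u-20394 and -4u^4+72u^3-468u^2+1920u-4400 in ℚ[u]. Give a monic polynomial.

u^2-3u+22

Repeated division with remainder:
  u^5-23u^4+284u^3-1973u^2+7225u-20394 = (-(1/4)u+5/4)(-4u^4+72u^3-468u^2+1920u-4400) + (77u^3-908u^2+3725u-14894)
  -4u^4+72u^3-468u^2+1920u-4400 = (-(4/77)u+1912/5929)(77u^3-908u^2+3725u-14894) + ((108624/5929)u^2-(325872/5929)u+217248/539)
  77u^3-908u^2+3725u-14894 = ((456533/108624)u-4013933/108624)((108624/5929)u^2-(325872/5929)u+217248/539) + (0)
Last nonzero remainder: (108624/5929)u^2-(325872/5929)u+217248/539. Dividing through by 108624/5929 gives the monic gcd u^2-3u+22.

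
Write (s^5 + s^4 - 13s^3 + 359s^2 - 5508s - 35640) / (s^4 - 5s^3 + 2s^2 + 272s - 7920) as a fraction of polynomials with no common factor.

(s^2 - 4s - 45)/(s - 10)

Euclidean algorithm in ℚ[s]:
  s^5 + s^4 - 13s^3 + 359s^2 - 5508s - 35640 = (s + 6)(s^4 - 5s^3 + 2s^2 + 272s - 7920) + (15s^3 + 75s^2 + 780s + 11880)
  s^4 - 5s^3 + 2s^2 + 272s - 7920 = ((1/15)s - 2/3)(15s^3 + 75s^2 + 780s + 11880) + (0)
Last nonzero remainder: 15s^3 + 75s^2 + 780s + 11880. Dividing through by 15 gives the monic gcd s^3 + 5s^2 + 52s + 792.
Cancel s^3 + 5s^2 + 52s + 792 from numerator and denominator to get the reduced form.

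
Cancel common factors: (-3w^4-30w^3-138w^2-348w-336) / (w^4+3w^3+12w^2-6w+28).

By polynomial division,
  -3w^4-30w^3-138w^2-348w-336 = (-3)(w^4+3w^3+12w^2-6w+28) + (-21w^3-102w^2-366w-252)
  w^4+3w^3+12w^2-6w+28 = (-(1/21)w+13/147)(-21w^3-102w^2-366w-252) + ((176/49)w^2+(704/49)w+352/7)
  -21w^3-102w^2-366w-252 = (-(1029/176)w-441/88)((176/49)w^2+(704/49)w+352/7) + (0)
Last nonzero remainder: (176/49)w^2+(704/49)w+352/7. Dividing through by 176/49 gives the monic gcd w^2+4w+14.
Cancel w^2+4w+14 from numerator and denominator to get the reduced form.

(-3w^2-18w-24)/(w^2-w+2)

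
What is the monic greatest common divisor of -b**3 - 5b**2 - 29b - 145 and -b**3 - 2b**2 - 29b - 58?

Repeated division with remainder:
  -b**3 - 5b**2 - 29b - 145 = (-b**3 - 2b**2 - 29b - 58) + (-3b**2 - 87)
  -b**3 - 2b**2 - 29b - 58 = ((1/3)b + 2/3)(-3b**2 - 87) + (0)
Last nonzero remainder: -3b**2 - 87. Dividing through by -3 gives the monic gcd b**2 + 29.

b**2 + 29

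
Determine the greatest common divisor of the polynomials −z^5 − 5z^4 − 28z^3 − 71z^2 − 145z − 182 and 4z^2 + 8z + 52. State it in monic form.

z^2 + 2z + 13

Repeated division with remainder:
  −z^5 − 5z^4 − 28z^3 − 71z^2 − 145z − 182 = (−(1/4)z^3 − (3/4)z^2 − (9/4)z − 7/2)(4z^2 + 8z + 52) + (0)
Last nonzero remainder: 4z^2 + 8z + 52. Dividing through by 4 gives the monic gcd z^2 + 2z + 13.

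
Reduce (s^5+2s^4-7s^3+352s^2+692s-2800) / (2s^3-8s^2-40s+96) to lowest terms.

(s^3+s+350)/(2s-12)

By polynomial division,
  s^5+2s^4-7s^3+352s^2+692s-2800 = ((1/2)s^2+3s+37/2)(2s^3-8s^2-40s+96) + (572s^2+1144s-4576)
  2s^3-8s^2-40s+96 = ((1/286)s-3/143)(572s^2+1144s-4576) + (0)
Last nonzero remainder: 572s^2+1144s-4576. Dividing through by 572 gives the monic gcd s^2+2s-8.
Cancel s^2+2s-8 from numerator and denominator to get the reduced form.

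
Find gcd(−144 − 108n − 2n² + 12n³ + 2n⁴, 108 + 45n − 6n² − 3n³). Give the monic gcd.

3 + n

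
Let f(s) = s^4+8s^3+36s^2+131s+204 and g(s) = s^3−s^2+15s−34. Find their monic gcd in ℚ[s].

Apply the Euclidean algorithm:
  s^4+8s^3+36s^2+131s+204 = (s+9)(s^3−s^2+15s−34) + (30s^2+30s+510)
  s^3−s^2+15s−34 = ((1/30)s−1/15)(30s^2+30s+510) + (0)
Last nonzero remainder: 30s^2+30s+510. Dividing through by 30 gives the monic gcd s^2+s+17.

s^2+s+17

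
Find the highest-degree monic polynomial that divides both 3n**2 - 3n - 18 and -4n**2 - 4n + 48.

Apply the Euclidean algorithm:
  3n**2 - 3n - 18 = (-3/4)(-4n**2 - 4n + 48) + (-6n + 18)
  -4n**2 - 4n + 48 = ((2/3)n + 8/3)(-6n + 18) + (0)
Last nonzero remainder: -6n + 18. Dividing through by -6 gives the monic gcd n - 3.

n - 3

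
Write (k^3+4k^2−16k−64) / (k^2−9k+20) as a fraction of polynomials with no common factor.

(k^2+8k+16)/(k−5)

By polynomial division,
  k^3+4k^2−16k−64 = (k+13)(k^2−9k+20) + (81k−324)
  k^2−9k+20 = ((1/81)k−5/81)(81k−324) + (0)
Last nonzero remainder: 81k−324. Dividing through by 81 gives the monic gcd k−4.
Cancel k−4 from numerator and denominator to get the reduced form.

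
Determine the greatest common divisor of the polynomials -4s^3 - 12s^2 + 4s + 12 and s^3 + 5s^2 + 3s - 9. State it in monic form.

s^2 + 2s - 3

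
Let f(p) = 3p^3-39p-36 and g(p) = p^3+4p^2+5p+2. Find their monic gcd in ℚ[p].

p+1

By polynomial division,
  3p^3-39p-36 = (3)(p^3+4p^2+5p+2) + (-12p^2-54p-42)
  p^3+4p^2+5p+2 = (-(1/12)p+1/24)(-12p^2-54p-42) + ((15/4)p+15/4)
  -12p^2-54p-42 = (-(16/5)p-56/5)((15/4)p+15/4) + (0)
Last nonzero remainder: (15/4)p+15/4. Dividing through by 15/4 gives the monic gcd p+1.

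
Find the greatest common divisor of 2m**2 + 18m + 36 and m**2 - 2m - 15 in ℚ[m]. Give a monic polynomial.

m + 3

By polynomial division,
  2m**2 + 18m + 36 = (2)(m**2 - 2m - 15) + (22m + 66)
  m**2 - 2m - 15 = ((1/22)m - 5/22)(22m + 66) + (0)
Last nonzero remainder: 22m + 66. Dividing through by 22 gives the monic gcd m + 3.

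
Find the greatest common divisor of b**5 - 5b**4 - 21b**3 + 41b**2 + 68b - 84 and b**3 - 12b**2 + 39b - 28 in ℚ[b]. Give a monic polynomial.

b**2 - 8b + 7

Apply the Euclidean algorithm:
  b**5 - 5b**4 - 21b**3 + 41b**2 + 68b - 84 = (b**2 + 7b + 24)(b**3 - 12b**2 + 39b - 28) + (84b**2 - 672b + 588)
  b**3 - 12b**2 + 39b - 28 = ((1/84)b - 1/21)(84b**2 - 672b + 588) + (0)
Last nonzero remainder: 84b**2 - 672b + 588. Dividing through by 84 gives the monic gcd b**2 - 8b + 7.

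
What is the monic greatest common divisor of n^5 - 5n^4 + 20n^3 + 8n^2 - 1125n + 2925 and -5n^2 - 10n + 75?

n^2 + 2n - 15

Euclidean algorithm in ℚ[n]:
  n^5 - 5n^4 + 20n^3 + 8n^2 - 1125n + 2925 = (-(1/5)n^3 + (7/5)n^2 - (49/5)n + 39)(-5n^2 - 10n + 75) + (0)
Last nonzero remainder: -5n^2 - 10n + 75. Dividing through by -5 gives the monic gcd n^2 + 2n - 15.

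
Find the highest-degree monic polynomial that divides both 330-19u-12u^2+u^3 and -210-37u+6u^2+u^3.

By polynomial division,
  u^3-12u^2-19u+330 = (u^3+6u^2-37u-210) + (-18u^2+18u+540)
  u^3+6u^2-37u-210 = (-(1/18)u-7/18)(-18u^2+18u+540) + (0)
Last nonzero remainder: -18u^2+18u+540. Dividing through by -18 gives the monic gcd u^2-u-30.

-30-u+u^2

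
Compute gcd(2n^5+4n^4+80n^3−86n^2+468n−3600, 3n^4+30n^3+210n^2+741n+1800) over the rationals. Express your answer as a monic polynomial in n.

n^2+3n+25

Repeated division with remainder:
  2n^5+4n^4+80n^3−86n^2+468n−3600 = ((2/3)n−16/3)(3n^4+30n^3+210n^2+741n+1800) + (100n^3+540n^2+3220n+6000)
  3n^4+30n^3+210n^2+741n+1800 = ((3/100)n+69/500)(100n^3+540n^2+3220n+6000) + ((972/25)n^2+(2916/25)n+972)
  100n^3+540n^2+3220n+6000 = ((625/243)n+500/81)((972/25)n^2+(2916/25)n+972) + (0)
Last nonzero remainder: (972/25)n^2+(2916/25)n+972. Dividing through by 972/25 gives the monic gcd n^2+3n+25.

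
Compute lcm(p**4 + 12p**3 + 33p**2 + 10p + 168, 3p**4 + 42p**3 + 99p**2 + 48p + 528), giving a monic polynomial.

p**6 + 27p**5 + 257p**4 + 1033p**3 + 1770p**2 + 2960p + 7392

Repeated division with remainder:
  p**4 + 12p**3 + 33p**2 + 10p + 168 = (1/3)(3p**4 + 42p**3 + 99p**2 + 48p + 528) + (−2p**3 − 6p − 8)
  3p**4 + 42p**3 + 99p**2 + 48p + 528 = (−(3/2)p − 21)(−2p**3 − 6p − 8) + (90p**2 − 90p + 360)
  −2p**3 − 6p − 8 = (−(1/45)p − 1/45)(90p**2 − 90p + 360) + (0)
Last nonzero remainder: 90p**2 − 90p + 360. Dividing through by 90 gives the monic gcd p**2 − p + 4.
Then lcm(f, g) = f·g / gcd(f, g); expanding and making the result monic gives the answer.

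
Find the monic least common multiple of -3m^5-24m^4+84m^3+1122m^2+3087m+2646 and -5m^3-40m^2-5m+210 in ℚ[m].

By polynomial division,
  -3m^5-24m^4+84m^3+1122m^2+3087m+2646 = ((3/5)m^2-87/5)(-5m^3-40m^2-5m+210) + (300m^2+3000m+6300)
  -5m^3-40m^2-5m+210 = (-(1/60)m+1/30)(300m^2+3000m+6300) + (0)
Last nonzero remainder: 300m^2+3000m+6300. Dividing through by 300 gives the monic gcd m^2+10m+21.
Then lcm(f, g) = f·g / gcd(f, g); expanding and making the result monic gives the answer.

m^6+6m^5-44m^4-318m^3-281m^2+1176m+1764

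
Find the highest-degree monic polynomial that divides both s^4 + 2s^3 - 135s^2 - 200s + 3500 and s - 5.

s - 5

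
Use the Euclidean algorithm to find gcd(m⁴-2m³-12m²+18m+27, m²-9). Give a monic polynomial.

Repeated division with remainder:
  m⁴-2m³-12m²+18m+27 = (m²-2m-3)(m²-9) + (0)
The last nonzero remainder m²-9 is already monic.

m²-9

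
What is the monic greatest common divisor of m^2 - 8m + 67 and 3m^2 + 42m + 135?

1

Apply the Euclidean algorithm:
  m^2 - 8m + 67 = (1/3)(3m^2 + 42m + 135) + (-22m + 22)
  3m^2 + 42m + 135 = (-(3/22)m - 45/22)(-22m + 22) + (180)
  -22m + 22 = (-(11/90)m + 11/90)(180) + (0)
The last nonzero remainder is the constant 180, so the polynomials are coprime and gcd = 1.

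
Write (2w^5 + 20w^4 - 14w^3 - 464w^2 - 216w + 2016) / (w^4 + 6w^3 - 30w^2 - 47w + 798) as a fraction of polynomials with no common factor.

(2w^3 - 6w^2 - 20w + 48)/(w^2 - 7w + 19)

By polynomial division,
  2w^5 + 20w^4 - 14w^3 - 464w^2 - 216w + 2016 = (2w + 8)(w^4 + 6w^3 - 30w^2 - 47w + 798) + (-2w^3 - 130w^2 - 1436w - 4368)
  w^4 + 6w^3 - 30w^2 - 47w + 798 = (-(1/2)w + 59/2)(-2w^3 - 130w^2 - 1436w - 4368) + (3087w^2 + 40131w + 129654)
  -2w^3 - 130w^2 - 1436w - 4368 = (-(2/3087)w - 104/3087)(3087w^2 + 40131w + 129654) + (0)
Last nonzero remainder: 3087w^2 + 40131w + 129654. Dividing through by 3087 gives the monic gcd w^2 + 13w + 42.
Cancel w^2 + 13w + 42 from numerator and denominator to get the reduced form.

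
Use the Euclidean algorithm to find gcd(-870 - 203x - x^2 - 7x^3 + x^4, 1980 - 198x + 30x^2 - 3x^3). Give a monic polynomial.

-10 + x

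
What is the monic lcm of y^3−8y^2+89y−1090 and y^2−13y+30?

y^4−11y^3+113y^2−1357y+3270

Repeated division with remainder:
  y^3−8y^2+89y−1090 = (y+5)(y^2−13y+30) + (124y−1240)
  y^2−13y+30 = ((1/124)y−3/124)(124y−1240) + (0)
Last nonzero remainder: 124y−1240. Dividing through by 124 gives the monic gcd y−10.
Then lcm(f, g) = f·g / gcd(f, g); expanding and making the result monic gives the answer.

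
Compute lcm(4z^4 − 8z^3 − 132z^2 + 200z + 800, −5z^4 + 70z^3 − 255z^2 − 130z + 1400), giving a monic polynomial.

z^5 − 9z^4 − 19z^3 + 281z^2 − 150z − 1400

Repeated division with remainder:
  4z^4 − 8z^3 − 132z^2 + 200z + 800 = (−4/5)(−5z^4 + 70z^3 − 255z^2 − 130z + 1400) + (48z^3 − 336z^2 + 96z + 1920)
  −5z^4 + 70z^3 − 255z^2 − 130z + 1400 = (−(5/48)z + 35/48)(48z^3 − 336z^2 + 96z + 1920) + (0)
Last nonzero remainder: 48z^3 − 336z^2 + 96z + 1920. Dividing through by 48 gives the monic gcd z^3 − 7z^2 + 2z + 40.
Then lcm(f, g) = f·g / gcd(f, g); expanding and making the result monic gives the answer.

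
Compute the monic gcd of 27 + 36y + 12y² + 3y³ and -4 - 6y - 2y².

1 + y

By polynomial division,
  3y³ + 12y² + 36y + 27 = (-(3/2)y - 3/2)(-2y² - 6y - 4) + (21y + 21)
  -2y² - 6y - 4 = (-(2/21)y - 4/21)(21y + 21) + (0)
Last nonzero remainder: 21y + 21. Dividing through by 21 gives the monic gcd y + 1.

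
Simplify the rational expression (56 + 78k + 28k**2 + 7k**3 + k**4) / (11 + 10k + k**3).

(56 + 22k + 6k**2 + k**3)/(11 − k + k**2)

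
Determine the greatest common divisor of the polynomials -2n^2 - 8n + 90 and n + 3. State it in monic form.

1

Apply the Euclidean algorithm:
  -2n^2 - 8n + 90 = (-2n - 2)(n + 3) + (96)
  n + 3 = ((1/96)n + 1/32)(96) + (0)
The last nonzero remainder is the constant 96, so the polynomials are coprime and gcd = 1.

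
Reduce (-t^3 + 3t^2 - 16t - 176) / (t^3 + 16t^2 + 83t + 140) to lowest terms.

Euclidean algorithm in ℚ[t]:
  -t^3 + 3t^2 - 16t - 176 = (-1)(t^3 + 16t^2 + 83t + 140) + (19t^2 + 67t - 36)
  t^3 + 16t^2 + 83t + 140 = ((1/19)t + 237/361)(19t^2 + 67t - 36) + ((14768/361)t + 59072/361)
  19t^2 + 67t - 36 = ((6859/14768)t - 3249/14768)((14768/361)t + 59072/361) + (0)
Last nonzero remainder: (14768/361)t + 59072/361. Dividing through by 14768/361 gives the monic gcd t + 4.
Cancel t + 4 from numerator and denominator to get the reduced form.

(-t^2 + 7t - 44)/(t^2 + 12t + 35)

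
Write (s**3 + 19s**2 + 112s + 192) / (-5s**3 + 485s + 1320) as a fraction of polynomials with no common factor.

Apply the Euclidean algorithm:
  s**3 + 19s**2 + 112s + 192 = (-1/5)(-5s**3 + 485s + 1320) + (19s**2 + 209s + 456)
  -5s**3 + 485s + 1320 = (-(5/19)s + 55/19)(19s**2 + 209s + 456) + (0)
Last nonzero remainder: 19s**2 + 209s + 456. Dividing through by 19 gives the monic gcd s**2 + 11s + 24.
Cancel s**2 + 11s + 24 from numerator and denominator to get the reduced form.

(-s - 8)/(5s - 55)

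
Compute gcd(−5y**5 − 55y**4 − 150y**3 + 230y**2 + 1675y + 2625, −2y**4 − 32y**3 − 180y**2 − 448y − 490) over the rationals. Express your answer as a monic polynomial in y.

y**3 + 9y**2 + 27y + 35

Euclidean algorithm in ℚ[y]:
  −5y**5 − 55y**4 − 150y**3 + 230y**2 + 1675y + 2625 = ((5/2)y − 25/2)(−2y**4 − 32y**3 − 180y**2 − 448y − 490) + (−100y**3 − 900y**2 − 2700y − 3500)
  −2y**4 − 32y**3 − 180y**2 − 448y − 490 = ((1/50)y + 7/50)(−100y**3 − 900y**2 − 2700y − 3500) + (0)
Last nonzero remainder: −100y**3 − 900y**2 − 2700y − 3500. Dividing through by −100 gives the monic gcd y**3 + 9y**2 + 27y + 35.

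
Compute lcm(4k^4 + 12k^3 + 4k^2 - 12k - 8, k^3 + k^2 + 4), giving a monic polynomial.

Apply the Euclidean algorithm:
  4k^4 + 12k^3 + 4k^2 - 12k - 8 = (4k + 8)(k^3 + k^2 + 4) + (-4k^2 - 28k - 40)
  k^3 + k^2 + 4 = (-(1/4)k + 3/2)(-4k^2 - 28k - 40) + (32k + 64)
  -4k^2 - 28k - 40 = (-(1/8)k - 5/8)(32k + 64) + (0)
Last nonzero remainder: 32k + 64. Dividing through by 32 gives the monic gcd k + 2.
Then lcm(f, g) = f·g / gcd(f, g); expanding and making the result monic gives the answer.

k^6 + 2k^5 + 2k^3 + 3k^2 - 4k - 4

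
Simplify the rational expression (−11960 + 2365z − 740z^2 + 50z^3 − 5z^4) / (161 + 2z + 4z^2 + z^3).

(−520 + 35z − 5z^2)/(7 + z)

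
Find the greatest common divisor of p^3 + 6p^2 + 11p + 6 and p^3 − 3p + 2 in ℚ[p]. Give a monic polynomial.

p + 2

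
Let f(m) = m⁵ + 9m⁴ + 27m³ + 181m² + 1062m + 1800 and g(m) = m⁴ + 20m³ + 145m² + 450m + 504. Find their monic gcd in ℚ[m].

Apply the Euclidean algorithm:
  m⁵ + 9m⁴ + 27m³ + 181m² + 1062m + 1800 = (m − 11)(m⁴ + 20m³ + 145m² + 450m + 504) + (102m³ + 1326m² + 5508m + 7344)
  m⁴ + 20m³ + 145m² + 450m + 504 = ((1/102)m + 7/102)(102m³ + 1326m² + 5508m + 7344) + (0)
Last nonzero remainder: 102m³ + 1326m² + 5508m + 7344. Dividing through by 102 gives the monic gcd m³ + 13m² + 54m + 72.

m³ + 13m² + 54m + 72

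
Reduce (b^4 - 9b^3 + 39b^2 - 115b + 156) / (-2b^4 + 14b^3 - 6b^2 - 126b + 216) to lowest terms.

Apply the Euclidean algorithm:
  b^4 - 9b^3 + 39b^2 - 115b + 156 = (-1/2)(-2b^4 + 14b^3 - 6b^2 - 126b + 216) + (-2b^3 + 36b^2 - 178b + 264)
  -2b^4 + 14b^3 - 6b^2 - 126b + 216 = (b + 11)(-2b^3 + 36b^2 - 178b + 264) + (-224b^2 + 1568b - 2688)
  -2b^3 + 36b^2 - 178b + 264 = ((1/112)b - 11/112)(-224b^2 + 1568b - 2688) + (0)
Last nonzero remainder: -224b^2 + 1568b - 2688. Dividing through by -224 gives the monic gcd b^2 - 7b + 12.
Cancel b^2 - 7b + 12 from numerator and denominator to get the reduced form.

(-b^2 + 2b - 13)/(2b^2 - 18)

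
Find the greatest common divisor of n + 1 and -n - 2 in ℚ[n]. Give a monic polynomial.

Repeated division with remainder:
  n + 1 = (-1)(-n - 2) + (-1)
  -n - 2 = (n + 2)(-1) + (0)
The last nonzero remainder is the constant -1, so the polynomials are coprime and gcd = 1.

1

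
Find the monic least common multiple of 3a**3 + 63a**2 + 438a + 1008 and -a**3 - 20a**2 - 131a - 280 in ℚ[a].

Apply the Euclidean algorithm:
  3a**3 + 63a**2 + 438a + 1008 = (-3)(-a**3 - 20a**2 - 131a - 280) + (3a**2 + 45a + 168)
  -a**3 - 20a**2 - 131a - 280 = (-(1/3)a - 5/3)(3a**2 + 45a + 168) + (0)
Last nonzero remainder: 3a**2 + 45a + 168. Dividing through by 3 gives the monic gcd a**2 + 15a + 56.
Then lcm(f, g) = f·g / gcd(f, g); expanding and making the result monic gives the answer.

a**4 + 26a**3 + 251a**2 + 1066a + 1680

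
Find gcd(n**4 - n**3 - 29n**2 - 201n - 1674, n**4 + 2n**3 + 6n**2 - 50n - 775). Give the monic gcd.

n**2 + 2n + 31

Repeated division with remainder:
  n**4 - n**3 - 29n**2 - 201n - 1674 = (n**4 + 2n**3 + 6n**2 - 50n - 775) + (-3n**3 - 35n**2 - 151n - 899)
  n**4 + 2n**3 + 6n**2 - 50n - 775 = (-(1/3)n + 29/9)(-3n**3 - 35n**2 - 151n - 899) + ((616/9)n**2 + (1232/9)n + 19096/9)
  -3n**3 - 35n**2 - 151n - 899 = (-(27/616)n - 261/616)((616/9)n**2 + (1232/9)n + 19096/9) + (0)
Last nonzero remainder: (616/9)n**2 + (1232/9)n + 19096/9. Dividing through by 616/9 gives the monic gcd n**2 + 2n + 31.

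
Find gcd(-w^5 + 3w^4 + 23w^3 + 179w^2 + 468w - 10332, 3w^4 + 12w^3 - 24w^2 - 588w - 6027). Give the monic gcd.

Repeated division with remainder:
  -w^5 + 3w^4 + 23w^3 + 179w^2 + 468w - 10332 = (-(1/3)w + 7/3)(3w^4 + 12w^3 - 24w^2 - 588w - 6027) + (-13w^3 + 39w^2 - 169w + 3731)
  3w^4 + 12w^3 - 24w^2 - 588w - 6027 = (-(3/13)w - 21/13)(-13w^3 + 39w^2 - 169w + 3731) + (0)
Last nonzero remainder: -13w^3 + 39w^2 - 169w + 3731. Dividing through by -13 gives the monic gcd w^3 - 3w^2 + 13w - 287.

w^3 - 3w^2 + 13w - 287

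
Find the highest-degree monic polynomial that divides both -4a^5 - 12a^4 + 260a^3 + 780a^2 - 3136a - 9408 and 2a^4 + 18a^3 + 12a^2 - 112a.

a^2 + 11a + 28

By polynomial division,
  -4a^5 - 12a^4 + 260a^3 + 780a^2 - 3136a - 9408 = (-2a + 12)(2a^4 + 18a^3 + 12a^2 - 112a) + (68a^3 + 412a^2 - 1792a - 9408)
  2a^4 + 18a^3 + 12a^2 - 112a = ((1/34)a + 25/289)(68a^3 + 412a^2 - 1792a - 9408) + ((8400/289)a^2 + (92400/289)a + 235200/289)
  68a^3 + 412a^2 - 1792a - 9408 = ((4913/2100)a - 289/25)((8400/289)a^2 + (92400/289)a + 235200/289) + (0)
Last nonzero remainder: (8400/289)a^2 + (92400/289)a + 235200/289. Dividing through by 8400/289 gives the monic gcd a^2 + 11a + 28.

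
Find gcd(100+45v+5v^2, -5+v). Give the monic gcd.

1

Euclidean algorithm in ℚ[v]:
  5v^2+45v+100 = (5v+70)(v-5) + (450)
  v-5 = ((1/450)v-1/90)(450) + (0)
The last nonzero remainder is the constant 450, so the polynomials are coprime and gcd = 1.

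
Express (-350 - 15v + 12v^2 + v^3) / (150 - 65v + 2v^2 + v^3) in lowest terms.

(7 + v)/(-3 + v)

Repeated division with remainder:
  v^3 + 12v^2 - 15v - 350 = (v^3 + 2v^2 - 65v + 150) + (10v^2 + 50v - 500)
  v^3 + 2v^2 - 65v + 150 = ((1/10)v - 3/10)(10v^2 + 50v - 500) + (0)
Last nonzero remainder: 10v^2 + 50v - 500. Dividing through by 10 gives the monic gcd v^2 + 5v - 50.
Cancel v^2 + 5v - 50 from numerator and denominator to get the reduced form.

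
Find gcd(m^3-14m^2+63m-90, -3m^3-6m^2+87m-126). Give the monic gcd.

Euclidean algorithm in ℚ[m]:
  m^3-14m^2+63m-90 = (-1/3)(-3m^3-6m^2+87m-126) + (-16m^2+92m-132)
  -3m^3-6m^2+87m-126 = ((3/16)m+93/64)(-16m^2+92m-132) + (-(351/16)m+1053/16)
  -16m^2+92m-132 = ((256/351)m-704/351)(-(351/16)m+1053/16) + (0)
Last nonzero remainder: -(351/16)m+1053/16. Dividing through by -351/16 gives the monic gcd m-3.

m-3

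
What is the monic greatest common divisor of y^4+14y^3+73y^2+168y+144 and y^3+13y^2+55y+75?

y+3

By polynomial division,
  y^4+14y^3+73y^2+168y+144 = (y+1)(y^3+13y^2+55y+75) + (5y^2+38y+69)
  y^3+13y^2+55y+75 = ((1/5)y+27/25)(5y^2+38y+69) + ((4/25)y+12/25)
  5y^2+38y+69 = ((125/4)y+575/4)((4/25)y+12/25) + (0)
Last nonzero remainder: (4/25)y+12/25. Dividing through by 4/25 gives the monic gcd y+3.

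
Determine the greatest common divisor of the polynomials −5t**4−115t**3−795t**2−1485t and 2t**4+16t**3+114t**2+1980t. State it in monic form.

Euclidean algorithm in ℚ[t]:
  −5t**4−115t**3−795t**2−1485t = (−5/2)(2t**4+16t**3+114t**2+1980t) + (−75t**3−510t**2+3465t)
  2t**4+16t**3+114t**2+1980t = (−(2/75)t−4/125)(−75t**3−510t**2+3465t) + ((4752/25)t**2+(52272/25)t)
  −75t**3−510t**2+3465t = (−(625/1584)t+875/528)((4752/25)t**2+(52272/25)t) + (0)
Last nonzero remainder: (4752/25)t**2+(52272/25)t. Dividing through by 4752/25 gives the monic gcd t**2+11t.

t**2+11t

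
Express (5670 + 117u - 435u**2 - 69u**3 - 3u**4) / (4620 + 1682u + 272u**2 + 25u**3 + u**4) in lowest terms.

(81 - 18u - 3u**2)/(66 + 8u + u**2)

Repeated division with remainder:
  -3u**4 - 69u**3 - 435u**2 + 117u + 5670 = (-3)(u**4 + 25u**3 + 272u**2 + 1682u + 4620) + (6u**3 + 381u**2 + 5163u + 19530)
  u**4 + 25u**3 + 272u**2 + 1682u + 4620 = ((1/6)u - 77/12)(6u**3 + 381u**2 + 5163u + 19530) + ((7425/4)u**2 + (126225/4)u + 259875/2)
  6u**3 + 381u**2 + 5163u + 19530 = ((8/2475)u + 124/825)((7425/4)u**2 + (126225/4)u + 259875/2) + (0)
Last nonzero remainder: (7425/4)u**2 + (126225/4)u + 259875/2. Dividing through by 7425/4 gives the monic gcd u**2 + 17u + 70.
Cancel u**2 + 17u + 70 from numerator and denominator to get the reduced form.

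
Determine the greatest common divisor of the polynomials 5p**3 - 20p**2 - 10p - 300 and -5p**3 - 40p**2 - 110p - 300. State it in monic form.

p**2 + 2p + 10

Euclidean algorithm in ℚ[p]:
  5p**3 - 20p**2 - 10p - 300 = (-1)(-5p**3 - 40p**2 - 110p - 300) + (-60p**2 - 120p - 600)
  -5p**3 - 40p**2 - 110p - 300 = ((1/12)p + 1/2)(-60p**2 - 120p - 600) + (0)
Last nonzero remainder: -60p**2 - 120p - 600. Dividing through by -60 gives the monic gcd p**2 + 2p + 10.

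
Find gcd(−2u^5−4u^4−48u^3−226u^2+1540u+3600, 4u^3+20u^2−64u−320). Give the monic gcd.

u^2+u−20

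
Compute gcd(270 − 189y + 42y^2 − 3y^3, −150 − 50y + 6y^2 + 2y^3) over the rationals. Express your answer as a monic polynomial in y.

By polynomial division,
  −3y^3 + 42y^2 − 189y + 270 = (−3/2)(2y^3 + 6y^2 − 50y − 150) + (51y^2 − 264y + 45)
  2y^3 + 6y^2 − 50y − 150 = ((2/51)y + 278/867)(51y^2 − 264y + 45) + ((9504/289)y − 47520/289)
  51y^2 − 264y + 45 = ((4913/3168)y − 289/1056)((9504/289)y − 47520/289) + (0)
Last nonzero remainder: (9504/289)y − 47520/289. Dividing through by 9504/289 gives the monic gcd y − 5.

−5 + y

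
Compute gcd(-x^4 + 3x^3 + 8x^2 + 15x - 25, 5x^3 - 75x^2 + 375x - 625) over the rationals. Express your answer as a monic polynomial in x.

x - 5

Euclidean algorithm in ℚ[x]:
  -x^4 + 3x^3 + 8x^2 + 15x - 25 = (-(1/5)x - 12/5)(5x^3 - 75x^2 + 375x - 625) + (-97x^2 + 790x - 1525)
  5x^3 - 75x^2 + 375x - 625 = (-(5/97)x + 3325/9409)(-97x^2 + 790x - 1525) + ((162000/9409)x - 810000/9409)
  -97x^2 + 790x - 1525 = (-(912673/162000)x + 573949/32400)((162000/9409)x - 810000/9409) + (0)
Last nonzero remainder: (162000/9409)x - 810000/9409. Dividing through by 162000/9409 gives the monic gcd x - 5.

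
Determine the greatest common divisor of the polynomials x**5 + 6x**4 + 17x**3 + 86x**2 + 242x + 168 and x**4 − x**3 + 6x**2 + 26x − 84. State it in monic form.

x**3 + x**2 + 8x + 42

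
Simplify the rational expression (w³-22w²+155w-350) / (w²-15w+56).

Repeated division with remainder:
  w³-22w²+155w-350 = (w-7)(w²-15w+56) + (-6w+42)
  w²-15w+56 = (-(1/6)w+4/3)(-6w+42) + (0)
Last nonzero remainder: -6w+42. Dividing through by -6 gives the monic gcd w-7.
Cancel w-7 from numerator and denominator to get the reduced form.

(w²-15w+50)/(w-8)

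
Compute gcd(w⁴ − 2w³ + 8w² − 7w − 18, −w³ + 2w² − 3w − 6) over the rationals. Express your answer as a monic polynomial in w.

w + 1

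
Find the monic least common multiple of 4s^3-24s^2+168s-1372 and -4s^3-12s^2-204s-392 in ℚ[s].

Apply the Euclidean algorithm:
  4s^3-24s^2+168s-1372 = (-1)(-4s^3-12s^2-204s-392) + (-36s^2-36s-1764)
  -4s^3-12s^2-204s-392 = ((1/9)s+2/9)(-36s^2-36s-1764) + (0)
Last nonzero remainder: -36s^2-36s-1764. Dividing through by -36 gives the monic gcd s^2+s+49.
Then lcm(f, g) = f·g / gcd(f, g); expanding and making the result monic gives the answer.

s^4-4s^3+30s^2-259s-686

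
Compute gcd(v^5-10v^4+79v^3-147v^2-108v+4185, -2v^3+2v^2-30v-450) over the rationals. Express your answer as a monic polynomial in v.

Repeated division with remainder:
  v^5-10v^4+79v^3-147v^2-108v+4185 = (-(1/2)v^2+(9/2)v-55/2)(-2v^3+2v^2-30v-450) + (-182v^2+1092v-8190)
  -2v^3+2v^2-30v-450 = ((1/91)v+5/91)(-182v^2+1092v-8190) + (0)
Last nonzero remainder: -182v^2+1092v-8190. Dividing through by -182 gives the monic gcd v^2-6v+45.

v^2-6v+45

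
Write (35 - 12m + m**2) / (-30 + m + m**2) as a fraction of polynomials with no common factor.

(-7 + m)/(6 + m)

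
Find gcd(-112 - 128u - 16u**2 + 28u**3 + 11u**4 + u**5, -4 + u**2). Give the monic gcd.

Apply the Euclidean algorithm:
  u**5 + 11u**4 + 28u**3 - 16u**2 - 128u - 112 = (u**3 + 11u**2 + 32u + 28)(u**2 - 4) + (0)
The last nonzero remainder u**2 - 4 is already monic.

-4 + u**2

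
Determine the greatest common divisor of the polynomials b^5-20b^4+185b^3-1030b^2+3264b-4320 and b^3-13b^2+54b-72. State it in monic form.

Repeated division with remainder:
  b^5-20b^4+185b^3-1030b^2+3264b-4320 = (b^2-7b+40)(b^3-13b^2+54b-72) + (-60b^2+600b-1440)
  b^3-13b^2+54b-72 = (-(1/60)b+1/20)(-60b^2+600b-1440) + (0)
Last nonzero remainder: -60b^2+600b-1440. Dividing through by -60 gives the monic gcd b^2-10b+24.

b^2-10b+24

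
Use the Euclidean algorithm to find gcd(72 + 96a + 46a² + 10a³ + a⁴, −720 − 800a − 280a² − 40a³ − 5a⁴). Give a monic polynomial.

4 + 4a + a²

Repeated division with remainder:
  a⁴ + 10a³ + 46a² + 96a + 72 = (−1/5)(−5a⁴ − 40a³ − 280a² − 800a − 720) + (2a³ − 10a² − 64a − 72)
  −5a⁴ − 40a³ − 280a² − 800a − 720 = (−(5/2)a − 65/2)(2a³ − 10a² − 64a − 72) + (−765a² − 3060a − 3060)
  2a³ − 10a² − 64a − 72 = (−(2/765)a + 2/85)(−765a² − 3060a − 3060) + (0)
Last nonzero remainder: −765a² − 3060a − 3060. Dividing through by −765 gives the monic gcd a² + 4a + 4.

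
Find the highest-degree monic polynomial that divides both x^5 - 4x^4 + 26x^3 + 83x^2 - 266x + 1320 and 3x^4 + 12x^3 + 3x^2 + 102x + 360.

x^3 + x^2 - 2x + 40

Euclidean algorithm in ℚ[x]:
  x^5 - 4x^4 + 26x^3 + 83x^2 - 266x + 1320 = ((1/3)x - 8/3)(3x^4 + 12x^3 + 3x^2 + 102x + 360) + (57x^3 + 57x^2 - 114x + 2280)
  3x^4 + 12x^3 + 3x^2 + 102x + 360 = ((1/19)x + 3/19)(57x^3 + 57x^2 - 114x + 2280) + (0)
Last nonzero remainder: 57x^3 + 57x^2 - 114x + 2280. Dividing through by 57 gives the monic gcd x^3 + x^2 - 2x + 40.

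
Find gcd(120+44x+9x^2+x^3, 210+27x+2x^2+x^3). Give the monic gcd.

5+x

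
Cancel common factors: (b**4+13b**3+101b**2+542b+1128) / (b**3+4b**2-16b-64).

Repeated division with remainder:
  b**4+13b**3+101b**2+542b+1128 = (b+9)(b**3+4b**2-16b-64) + (81b**2+750b+1704)
  b**3+4b**2-16b-64 = ((1/81)b-142/2187)(81b**2+750b+1704) + ((8500/729)b+34000/729)
  81b**2+750b+1704 = ((59049/8500)b+155277/4250)((8500/729)b+34000/729) + (0)
Last nonzero remainder: (8500/729)b+34000/729. Dividing through by 8500/729 gives the monic gcd b+4.
Cancel b+4 from numerator and denominator to get the reduced form.

(b**3+9b**2+65b+282)/(b**2-16)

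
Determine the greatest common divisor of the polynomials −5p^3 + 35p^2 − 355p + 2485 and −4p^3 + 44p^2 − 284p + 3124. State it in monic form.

p^2 + 71

Euclidean algorithm in ℚ[p]:
  −5p^3 + 35p^2 − 355p + 2485 = (5/4)(−4p^3 + 44p^2 − 284p + 3124) + (−20p^2 − 1420)
  −4p^3 + 44p^2 − 284p + 3124 = ((1/5)p − 11/5)(−20p^2 − 1420) + (0)
Last nonzero remainder: −20p^2 − 1420. Dividing through by −20 gives the monic gcd p^2 + 71.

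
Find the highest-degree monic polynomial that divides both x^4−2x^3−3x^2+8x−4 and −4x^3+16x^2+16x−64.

x^2−4

Apply the Euclidean algorithm:
  x^4−2x^3−3x^2+8x−4 = (−(1/4)x−1/2)(−4x^3+16x^2+16x−64) + (9x^2−36)
  −4x^3+16x^2+16x−64 = (−(4/9)x+16/9)(9x^2−36) + (0)
Last nonzero remainder: 9x^2−36. Dividing through by 9 gives the monic gcd x^2−4.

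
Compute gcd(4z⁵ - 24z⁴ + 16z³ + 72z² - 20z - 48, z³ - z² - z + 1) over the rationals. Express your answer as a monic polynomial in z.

z² - 1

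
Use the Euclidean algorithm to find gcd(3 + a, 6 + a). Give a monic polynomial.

Euclidean algorithm in ℚ[a]:
  a + 3 = (a + 6) + (−3)
  a + 6 = (−(1/3)a − 2)(−3) + (0)
The last nonzero remainder is the constant −3, so the polynomials are coprime and gcd = 1.

1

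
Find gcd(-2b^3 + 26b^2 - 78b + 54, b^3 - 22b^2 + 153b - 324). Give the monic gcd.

By polynomial division,
  -2b^3 + 26b^2 - 78b + 54 = (-2)(b^3 - 22b^2 + 153b - 324) + (-18b^2 + 228b - 594)
  b^3 - 22b^2 + 153b - 324 = (-(1/18)b + 14/27)(-18b^2 + 228b - 594) + ((16/9)b - 16)
  -18b^2 + 228b - 594 = (-(81/8)b + 297/8)((16/9)b - 16) + (0)
Last nonzero remainder: (16/9)b - 16. Dividing through by 16/9 gives the monic gcd b - 9.

b - 9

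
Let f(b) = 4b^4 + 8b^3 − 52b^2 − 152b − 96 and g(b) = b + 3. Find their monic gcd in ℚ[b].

b + 3

By polynomial division,
  4b^4 + 8b^3 − 52b^2 − 152b − 96 = (4b^3 − 4b^2 − 40b − 32)(b + 3) + (0)
The last nonzero remainder b + 3 is already monic.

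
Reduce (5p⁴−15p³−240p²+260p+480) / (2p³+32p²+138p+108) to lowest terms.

(5p²−50p+80)/(2p+18)

Repeated division with remainder:
  5p⁴−15p³−240p²+260p+480 = ((5/2)p−95/2)(2p³+32p²+138p+108) + (935p²+6545p+5610)
  2p³+32p²+138p+108 = ((2/935)p+18/935)(935p²+6545p+5610) + (0)
Last nonzero remainder: 935p²+6545p+5610. Dividing through by 935 gives the monic gcd p²+7p+6.
Cancel p²+7p+6 from numerator and denominator to get the reduced form.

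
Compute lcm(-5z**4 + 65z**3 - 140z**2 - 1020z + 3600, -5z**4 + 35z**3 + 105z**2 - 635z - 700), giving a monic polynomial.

z**6 - 19z**5 + 99z**4 + 127z**3 - 2140z**2 + 2892z + 5040

Repeated division with remainder:
  -5z**4 + 65z**3 - 140z**2 - 1020z + 3600 = (-5z**4 + 35z**3 + 105z**2 - 635z - 700) + (30z**3 - 245z**2 - 385z + 4300)
  -5z**4 + 35z**3 + 105z**2 - 635z - 700 = (-(1/6)z - 7/36)(30z**3 - 245z**2 - 385z + 4300) + (-(245/36)z**2 + (245/36)z + 1225/9)
  30z**3 - 245z**2 - 385z + 4300 = (-(216/49)z + 1548/49)(-(245/36)z**2 + (245/36)z + 1225/9) + (0)
Last nonzero remainder: -(245/36)z**2 + (245/36)z + 1225/9. Dividing through by -245/36 gives the monic gcd z**2 - z - 20.
Then lcm(f, g) = f·g / gcd(f, g); expanding and making the result monic gives the answer.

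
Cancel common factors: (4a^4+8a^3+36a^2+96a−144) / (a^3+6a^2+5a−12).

Euclidean algorithm in ℚ[a]:
  4a^4+8a^3+36a^2+96a−144 = (4a−16)(a^3+6a^2+5a−12) + (112a^2+224a−336)
  a^3+6a^2+5a−12 = ((1/112)a+1/28)(112a^2+224a−336) + (0)
Last nonzero remainder: 112a^2+224a−336. Dividing through by 112 gives the monic gcd a^2+2a−3.
Cancel a^2+2a−3 from numerator and denominator to get the reduced form.

(4a^2+48)/(a+4)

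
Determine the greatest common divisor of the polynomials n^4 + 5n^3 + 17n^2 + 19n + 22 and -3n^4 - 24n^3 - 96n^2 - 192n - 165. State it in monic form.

Apply the Euclidean algorithm:
  n^4 + 5n^3 + 17n^2 + 19n + 22 = (-1/3)(-3n^4 - 24n^3 - 96n^2 - 192n - 165) + (-3n^3 - 15n^2 - 45n - 33)
  -3n^4 - 24n^3 - 96n^2 - 192n - 165 = (n + 3)(-3n^3 - 15n^2 - 45n - 33) + (-6n^2 - 24n - 66)
  -3n^3 - 15n^2 - 45n - 33 = ((1/2)n + 1/2)(-6n^2 - 24n - 66) + (0)
Last nonzero remainder: -6n^2 - 24n - 66. Dividing through by -6 gives the monic gcd n^2 + 4n + 11.

n^2 + 4n + 11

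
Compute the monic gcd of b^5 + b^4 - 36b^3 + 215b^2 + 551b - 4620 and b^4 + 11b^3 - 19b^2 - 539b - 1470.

b^2 + 12b + 35

Apply the Euclidean algorithm:
  b^5 + b^4 - 36b^3 + 215b^2 + 551b - 4620 = (b - 10)(b^4 + 11b^3 - 19b^2 - 539b - 1470) + (93b^3 + 564b^2 - 3369b - 19320)
  b^4 + 11b^3 - 19b^2 - 539b - 1470 = ((1/93)b + 51/961)(93b^3 + 564b^2 - 3369b - 19320) + (-(12210/961)b^2 - (146520/961)b - 427350/961)
  93b^3 + 564b^2 - 3369b - 19320 = (-(29791/4070)b + 88412/2035)(-(12210/961)b^2 - (146520/961)b - 427350/961) + (0)
Last nonzero remainder: -(12210/961)b^2 - (146520/961)b - 427350/961. Dividing through by -12210/961 gives the monic gcd b^2 + 12b + 35.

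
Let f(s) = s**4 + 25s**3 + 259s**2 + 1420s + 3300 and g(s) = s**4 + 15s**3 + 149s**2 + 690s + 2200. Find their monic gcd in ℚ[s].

By polynomial division,
  s**4 + 25s**3 + 259s**2 + 1420s + 3300 = (s**4 + 15s**3 + 149s**2 + 690s + 2200) + (10s**3 + 110s**2 + 730s + 1100)
  s**4 + 15s**3 + 149s**2 + 690s + 2200 = ((1/10)s + 2/5)(10s**3 + 110s**2 + 730s + 1100) + (32s**2 + 288s + 1760)
  10s**3 + 110s**2 + 730s + 1100 = ((5/16)s + 5/8)(32s**2 + 288s + 1760) + (0)
Last nonzero remainder: 32s**2 + 288s + 1760. Dividing through by 32 gives the monic gcd s**2 + 9s + 55.

s**2 + 9s + 55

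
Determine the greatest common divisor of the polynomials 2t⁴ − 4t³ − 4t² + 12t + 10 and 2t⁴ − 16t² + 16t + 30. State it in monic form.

Euclidean algorithm in ℚ[t]:
  2t⁴ − 4t³ − 4t² + 12t + 10 = (2t⁴ − 16t² + 16t + 30) + (−4t³ + 12t² − 4t − 20)
  2t⁴ − 16t² + 16t + 30 = (−(1/2)t − 3/2)(−4t³ + 12t² − 4t − 20) + (0)
Last nonzero remainder: −4t³ + 12t² − 4t − 20. Dividing through by −4 gives the monic gcd t³ − 3t² + t + 5.

t³ − 3t² + t + 5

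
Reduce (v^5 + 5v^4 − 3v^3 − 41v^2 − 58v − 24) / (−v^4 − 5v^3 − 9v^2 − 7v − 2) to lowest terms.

(−v^2 − v + 12)/(v + 1)

By polynomial division,
  v^5 + 5v^4 − 3v^3 − 41v^2 − 58v − 24 = (−v)(−v^4 − 5v^3 − 9v^2 − 7v − 2) + (−12v^3 − 48v^2 − 60v − 24)
  −v^4 − 5v^3 − 9v^2 − 7v − 2 = ((1/12)v + 1/12)(−12v^3 − 48v^2 − 60v − 24) + (0)
Last nonzero remainder: −12v^3 − 48v^2 − 60v − 24. Dividing through by −12 gives the monic gcd v^3 + 4v^2 + 5v + 2.
Cancel v^3 + 4v^2 + 5v + 2 from numerator and denominator to get the reduced form.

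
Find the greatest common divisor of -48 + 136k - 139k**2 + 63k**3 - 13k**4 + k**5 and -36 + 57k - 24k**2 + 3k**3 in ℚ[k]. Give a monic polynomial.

-12 + 19k - 8k**2 + k**3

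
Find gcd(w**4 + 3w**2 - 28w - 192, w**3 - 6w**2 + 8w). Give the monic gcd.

Repeated division with remainder:
  w**4 + 3w**2 - 28w - 192 = (w + 6)(w**3 - 6w**2 + 8w) + (31w**2 - 76w - 192)
  w**3 - 6w**2 + 8w = ((1/31)w - 110/961)(31w**2 - 76w - 192) + ((5280/961)w - 21120/961)
  31w**2 - 76w - 192 = ((29791/5280)w + 961/110)((5280/961)w - 21120/961) + (0)
Last nonzero remainder: (5280/961)w - 21120/961. Dividing through by 5280/961 gives the monic gcd w - 4.

w - 4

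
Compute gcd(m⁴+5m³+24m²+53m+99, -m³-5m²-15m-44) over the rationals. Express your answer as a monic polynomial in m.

m²+m+11

By polynomial division,
  m⁴+5m³+24m²+53m+99 = (-m)(-m³-5m²-15m-44) + (9m²+9m+99)
  -m³-5m²-15m-44 = (-(1/9)m-4/9)(9m²+9m+99) + (0)
Last nonzero remainder: 9m²+9m+99. Dividing through by 9 gives the monic gcd m²+m+11.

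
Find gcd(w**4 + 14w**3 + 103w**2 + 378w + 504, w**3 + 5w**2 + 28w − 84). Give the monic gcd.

w**2 + 7w + 42

Euclidean algorithm in ℚ[w]:
  w**4 + 14w**3 + 103w**2 + 378w + 504 = (w + 9)(w**3 + 5w**2 + 28w − 84) + (30w**2 + 210w + 1260)
  w**3 + 5w**2 + 28w − 84 = ((1/30)w − 1/15)(30w**2 + 210w + 1260) + (0)
Last nonzero remainder: 30w**2 + 210w + 1260. Dividing through by 30 gives the monic gcd w**2 + 7w + 42.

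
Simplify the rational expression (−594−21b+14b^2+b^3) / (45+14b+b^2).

Euclidean algorithm in ℚ[b]:
  b^3+14b^2−21b−594 = (b)(b^2+14b+45) + (−66b−594)
  b^2+14b+45 = (−(1/66)b−5/66)(−66b−594) + (0)
Last nonzero remainder: −66b−594. Dividing through by −66 gives the monic gcd b+9.
Cancel b+9 from numerator and denominator to get the reduced form.

(−66+5b+b^2)/(5+b)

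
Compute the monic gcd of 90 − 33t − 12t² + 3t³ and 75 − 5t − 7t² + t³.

Repeated division with remainder:
  3t³ − 12t² − 33t + 90 = (3)(t³ − 7t² − 5t + 75) + (9t² − 18t − 135)
  t³ − 7t² − 5t + 75 = ((1/9)t − 5/9)(9t² − 18t − 135) + (0)
Last nonzero remainder: 9t² − 18t − 135. Dividing through by 9 gives the monic gcd t² − 2t − 15.

−15 − 2t + t²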